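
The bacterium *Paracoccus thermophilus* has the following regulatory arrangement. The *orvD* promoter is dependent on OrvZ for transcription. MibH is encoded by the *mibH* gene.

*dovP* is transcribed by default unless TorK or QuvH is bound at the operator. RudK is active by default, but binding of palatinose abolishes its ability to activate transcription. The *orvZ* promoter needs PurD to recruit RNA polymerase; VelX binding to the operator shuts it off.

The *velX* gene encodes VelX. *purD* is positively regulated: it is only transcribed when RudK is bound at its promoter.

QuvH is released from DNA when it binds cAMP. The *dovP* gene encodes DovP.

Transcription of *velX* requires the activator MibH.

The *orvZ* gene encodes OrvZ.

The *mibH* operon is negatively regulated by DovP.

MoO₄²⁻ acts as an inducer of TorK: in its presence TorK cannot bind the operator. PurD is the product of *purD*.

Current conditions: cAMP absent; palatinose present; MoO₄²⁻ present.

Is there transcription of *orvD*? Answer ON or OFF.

MoO₄²⁻ is present, so TorK is inactive.
cAMP is absent, so QuvH is active.
With repressor QuvH bound, *dovP* is not transcribed.
So DovP is not produced.
With no repressor bound, *mibH* is transcribed.
So MibH is produced and active.
No repressor is bound and MibH is active, so *velX* is transcribed.
So VelX is produced and active.
Palatinose is present, so RudK is inactive.
Required activator RudK is absent, so *purD* is not transcribed.
So PurD is not produced.
With repressor VelX bound, *orvZ* is not transcribed.
So OrvZ is not produced.
Required activator OrvZ is absent, so *orvD* is not transcribed.

OFF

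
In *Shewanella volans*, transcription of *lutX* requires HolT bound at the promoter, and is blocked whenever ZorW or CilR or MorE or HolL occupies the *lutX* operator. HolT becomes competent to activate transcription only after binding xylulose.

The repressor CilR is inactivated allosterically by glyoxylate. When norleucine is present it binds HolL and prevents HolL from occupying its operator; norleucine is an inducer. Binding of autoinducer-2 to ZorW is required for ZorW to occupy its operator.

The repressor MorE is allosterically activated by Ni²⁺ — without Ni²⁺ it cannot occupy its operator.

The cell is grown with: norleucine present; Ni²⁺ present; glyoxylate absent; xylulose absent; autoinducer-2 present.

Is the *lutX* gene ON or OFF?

Xylulose is absent, so HolT is inactive.
Autoinducer-2 is present, so ZorW is active.
Glyoxylate is absent, so CilR is active.
Ni²⁺ is present, so MorE is active.
Norleucine is present, so HolL is inactive.
With repressor ZorW bound, *lutX* is not transcribed.

OFF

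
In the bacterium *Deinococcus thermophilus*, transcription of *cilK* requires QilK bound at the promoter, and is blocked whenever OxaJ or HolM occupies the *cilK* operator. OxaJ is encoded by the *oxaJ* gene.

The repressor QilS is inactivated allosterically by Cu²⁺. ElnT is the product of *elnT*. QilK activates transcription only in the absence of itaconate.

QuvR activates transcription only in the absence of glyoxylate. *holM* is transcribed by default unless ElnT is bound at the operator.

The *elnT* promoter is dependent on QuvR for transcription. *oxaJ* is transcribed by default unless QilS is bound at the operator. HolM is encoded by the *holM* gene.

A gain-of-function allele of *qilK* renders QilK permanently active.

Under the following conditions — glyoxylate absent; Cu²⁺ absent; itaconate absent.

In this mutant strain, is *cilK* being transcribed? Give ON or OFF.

Cu²⁺ is absent, so QilS is active.
With repressor QilS bound, *oxaJ* is not transcribed.
So OxaJ is not produced.
QilK is constitutively active in this strain.
Glyoxylate is absent, so QuvR is active.
No repressor is bound and QuvR is active, so *elnT* is transcribed.
So ElnT is produced and active.
With repressor ElnT bound, *holM* is not transcribed.
So HolM is not produced.
No repressor is bound and QilK is active, so *cilK* is transcribed.

ON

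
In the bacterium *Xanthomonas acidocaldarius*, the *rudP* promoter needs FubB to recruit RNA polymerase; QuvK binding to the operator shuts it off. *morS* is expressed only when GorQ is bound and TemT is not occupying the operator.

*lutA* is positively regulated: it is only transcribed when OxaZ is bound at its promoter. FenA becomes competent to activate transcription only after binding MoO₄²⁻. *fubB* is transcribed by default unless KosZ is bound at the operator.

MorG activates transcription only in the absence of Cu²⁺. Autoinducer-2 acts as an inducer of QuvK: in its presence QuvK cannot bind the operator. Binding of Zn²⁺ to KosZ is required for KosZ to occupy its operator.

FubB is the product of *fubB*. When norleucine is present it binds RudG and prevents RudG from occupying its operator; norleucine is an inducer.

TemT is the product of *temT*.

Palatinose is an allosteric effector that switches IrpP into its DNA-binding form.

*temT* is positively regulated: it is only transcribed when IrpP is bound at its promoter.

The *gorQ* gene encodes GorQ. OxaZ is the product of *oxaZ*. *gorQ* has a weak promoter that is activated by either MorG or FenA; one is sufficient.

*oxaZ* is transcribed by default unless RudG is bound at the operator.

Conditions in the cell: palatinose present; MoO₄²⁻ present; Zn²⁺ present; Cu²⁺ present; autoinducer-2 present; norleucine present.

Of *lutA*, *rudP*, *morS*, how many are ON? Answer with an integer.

1

Norleucine is present, so RudG is inactive.
With no repressor bound, *oxaZ* is transcribed.
So OxaZ is produced and active.
No repressor is bound and OxaZ is active, so *lutA* is transcribed.
→ *lutA* is ON.
Zn²⁺ is present, so KosZ is active.
With repressor KosZ bound, *fubB* is not transcribed.
So FubB is not produced.
Autoinducer-2 is present, so QuvK is inactive.
Required activator FubB is absent, so *rudP* is not transcribed.
→ *rudP* is OFF.
Cu²⁺ is present, so MorG is inactive.
MoO₄²⁻ is present, so FenA is active.
Activator FenA is present, so *gorQ* is transcribed.
So GorQ is produced and active.
Palatinose is present, so IrpP is active.
No repressor is bound and IrpP is active, so *temT* is transcribed.
So TemT is produced and active.
With repressor TemT bound, *morS* is not transcribed.
→ *morS* is OFF.
1 of the 3 genes is transcribed.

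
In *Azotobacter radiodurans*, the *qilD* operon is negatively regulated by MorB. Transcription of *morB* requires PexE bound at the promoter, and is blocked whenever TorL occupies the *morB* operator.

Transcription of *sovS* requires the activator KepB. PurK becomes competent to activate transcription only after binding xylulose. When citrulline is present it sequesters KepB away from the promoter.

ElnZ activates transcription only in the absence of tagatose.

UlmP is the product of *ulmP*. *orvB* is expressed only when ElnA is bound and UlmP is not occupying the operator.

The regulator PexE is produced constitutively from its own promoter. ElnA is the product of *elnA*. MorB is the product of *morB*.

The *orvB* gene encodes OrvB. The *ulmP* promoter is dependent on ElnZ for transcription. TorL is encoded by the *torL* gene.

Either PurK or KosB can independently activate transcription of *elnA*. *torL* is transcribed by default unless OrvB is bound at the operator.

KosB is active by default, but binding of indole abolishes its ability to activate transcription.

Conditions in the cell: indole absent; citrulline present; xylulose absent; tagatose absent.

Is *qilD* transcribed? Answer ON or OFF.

Tagatose is absent, so ElnZ is active.
No repressor is bound and ElnZ is active, so *ulmP* is transcribed.
So UlmP is produced and active.
Xylulose is absent, so PurK is inactive.
Indole is absent, so KosB is active.
Activator KosB is present, so *elnA* is transcribed.
So ElnA is produced and active.
With repressor UlmP bound, *orvB* is not transcribed.
So OrvB is not produced.
With no repressor bound, *torL* is transcribed.
So TorL is produced and active.
PexE is produced constitutively and is active.
With repressor TorL bound, *morB* is not transcribed.
So MorB is not produced.
With no repressor bound, *qilD* is transcribed.

ON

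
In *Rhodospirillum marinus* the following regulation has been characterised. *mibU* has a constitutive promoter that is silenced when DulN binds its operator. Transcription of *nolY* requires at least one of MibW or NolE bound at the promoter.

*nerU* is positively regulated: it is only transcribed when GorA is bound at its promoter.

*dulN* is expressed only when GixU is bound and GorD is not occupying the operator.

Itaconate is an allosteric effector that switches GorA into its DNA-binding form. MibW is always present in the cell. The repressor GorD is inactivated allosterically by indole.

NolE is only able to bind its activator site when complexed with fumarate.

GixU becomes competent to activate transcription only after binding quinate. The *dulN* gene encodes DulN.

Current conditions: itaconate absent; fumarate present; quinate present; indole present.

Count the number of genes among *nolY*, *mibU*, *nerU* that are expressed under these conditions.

1

MibW is produced constitutively and is active.
Fumarate is present, so NolE is active.
Activator MibW is present, so *nolY* is transcribed.
→ *nolY* is ON.
Quinate is present, so GixU is active.
Indole is present, so GorD is inactive.
No repressor is bound and GixU is active, so *dulN* is transcribed.
So DulN is produced and active.
With repressor DulN bound, *mibU* is not transcribed.
→ *mibU* is OFF.
Itaconate is absent, so GorA is inactive.
Required activator GorA is absent, so *nerU* is not transcribed.
→ *nerU* is OFF.
1 of the 3 genes is transcribed.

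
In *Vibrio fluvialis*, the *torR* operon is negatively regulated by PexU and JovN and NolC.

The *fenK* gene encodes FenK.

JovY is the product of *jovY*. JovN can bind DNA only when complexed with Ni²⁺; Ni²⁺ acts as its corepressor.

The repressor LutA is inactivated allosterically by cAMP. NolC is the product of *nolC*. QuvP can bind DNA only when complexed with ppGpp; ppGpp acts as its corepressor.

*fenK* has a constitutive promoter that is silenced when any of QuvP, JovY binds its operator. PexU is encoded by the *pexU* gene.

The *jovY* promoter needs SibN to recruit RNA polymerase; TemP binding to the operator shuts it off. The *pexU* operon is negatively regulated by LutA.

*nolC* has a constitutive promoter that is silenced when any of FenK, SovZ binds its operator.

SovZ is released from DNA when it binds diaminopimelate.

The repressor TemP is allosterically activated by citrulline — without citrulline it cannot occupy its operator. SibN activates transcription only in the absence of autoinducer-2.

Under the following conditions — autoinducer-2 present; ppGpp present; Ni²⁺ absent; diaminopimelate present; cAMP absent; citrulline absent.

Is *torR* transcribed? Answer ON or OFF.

OFF

cAMP is absent, so LutA is active.
With repressor LutA bound, *pexU* is not transcribed.
So PexU is not produced.
Ni²⁺ is absent, so JovN is inactive.
ppGpp is present, so QuvP is active.
Citrulline is absent, so TemP is inactive.
Autoinducer-2 is present, so SibN is inactive.
Required activator SibN is absent, so *jovY* is not transcribed.
So JovY is not produced.
With repressor QuvP bound, *fenK* is not transcribed.
So FenK is not produced.
Diaminopimelate is present, so SovZ is inactive.
With no repressor bound, *nolC* is transcribed.
So NolC is produced and active.
With repressor NolC bound, *torR* is not transcribed.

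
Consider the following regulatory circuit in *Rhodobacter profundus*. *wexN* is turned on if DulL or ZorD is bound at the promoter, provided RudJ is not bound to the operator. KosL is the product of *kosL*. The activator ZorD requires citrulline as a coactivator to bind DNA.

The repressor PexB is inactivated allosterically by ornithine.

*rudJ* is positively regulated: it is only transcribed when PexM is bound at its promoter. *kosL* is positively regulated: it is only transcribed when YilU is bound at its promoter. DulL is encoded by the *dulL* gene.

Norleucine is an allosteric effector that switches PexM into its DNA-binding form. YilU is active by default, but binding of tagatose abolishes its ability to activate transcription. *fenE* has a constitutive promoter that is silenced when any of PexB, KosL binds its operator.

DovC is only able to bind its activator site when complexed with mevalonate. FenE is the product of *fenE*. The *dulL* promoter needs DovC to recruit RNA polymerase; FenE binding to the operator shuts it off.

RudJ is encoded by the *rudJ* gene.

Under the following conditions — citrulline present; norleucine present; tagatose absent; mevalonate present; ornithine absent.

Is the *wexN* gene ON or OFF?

OFF

Norleucine is present, so PexM is active.
No repressor is bound and PexM is active, so *rudJ* is transcribed.
So RudJ is produced and active.
Mevalonate is present, so DovC is active.
Ornithine is absent, so PexB is active.
Tagatose is absent, so YilU is active.
No repressor is bound and YilU is active, so *kosL* is transcribed.
So KosL is produced and active.
With repressor PexB bound, *fenE* is not transcribed.
So FenE is not produced.
No repressor is bound and DovC is active, so *dulL* is transcribed.
So DulL is produced and active.
Citrulline is present, so ZorD is active.
With repressor RudJ bound, *wexN* is not transcribed.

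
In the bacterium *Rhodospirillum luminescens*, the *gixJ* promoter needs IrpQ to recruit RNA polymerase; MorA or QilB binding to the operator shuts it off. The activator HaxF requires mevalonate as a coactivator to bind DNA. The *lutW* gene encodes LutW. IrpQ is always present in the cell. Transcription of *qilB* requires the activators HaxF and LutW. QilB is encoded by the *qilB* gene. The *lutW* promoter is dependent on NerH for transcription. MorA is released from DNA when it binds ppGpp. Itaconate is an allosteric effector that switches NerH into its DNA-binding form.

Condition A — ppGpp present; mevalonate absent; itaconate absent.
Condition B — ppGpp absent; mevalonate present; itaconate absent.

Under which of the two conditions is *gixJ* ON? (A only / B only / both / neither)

Condition A:
IrpQ is produced constitutively and is active.
ppGpp is present, so MorA is inactive.
Mevalonate is absent, so HaxF is inactive.
Itaconate is absent, so NerH is inactive.
Required activator NerH is absent, so *lutW* is not transcribed.
So LutW is not produced.
Required activator HaxF is absent, so *qilB* is not transcribed.
So QilB is not produced.
No repressor is bound and IrpQ is active, so *gixJ* is transcribed.
→ *gixJ* is ON in A.
Condition B:
IrpQ is produced constitutively and is active.
ppGpp is absent, so MorA is active.
Mevalonate is present, so HaxF is active.
Itaconate is absent, so NerH is inactive.
Required activator NerH is absent, so *lutW* is not transcribed.
So LutW is not produced.
Required activator LutW is absent, so *qilB* is not transcribed.
So QilB is not produced.
With repressor MorA bound, *gixJ* is not transcribed.
→ *gixJ* is OFF in B.

A only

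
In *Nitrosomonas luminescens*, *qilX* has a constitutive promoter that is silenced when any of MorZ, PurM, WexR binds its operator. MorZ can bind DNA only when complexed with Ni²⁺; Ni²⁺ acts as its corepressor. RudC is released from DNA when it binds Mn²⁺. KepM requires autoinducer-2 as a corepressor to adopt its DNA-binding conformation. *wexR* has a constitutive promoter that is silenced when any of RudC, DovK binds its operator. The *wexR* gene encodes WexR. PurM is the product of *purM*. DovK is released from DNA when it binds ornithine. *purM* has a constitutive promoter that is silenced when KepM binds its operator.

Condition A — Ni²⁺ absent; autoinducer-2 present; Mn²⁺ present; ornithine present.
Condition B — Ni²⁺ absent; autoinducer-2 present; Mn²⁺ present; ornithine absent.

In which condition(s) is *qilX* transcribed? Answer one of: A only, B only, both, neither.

B only

Condition A:
Ni²⁺ is absent, so MorZ is inactive.
Autoinducer-2 is present, so KepM is active.
With repressor KepM bound, *purM* is not transcribed.
So PurM is not produced.
Mn²⁺ is present, so RudC is inactive.
Ornithine is present, so DovK is inactive.
With no repressor bound, *wexR* is transcribed.
So WexR is produced and active.
With repressor WexR bound, *qilX* is not transcribed.
→ *qilX* is OFF in A.
Condition B:
Ni²⁺ is absent, so MorZ is inactive.
Autoinducer-2 is present, so KepM is active.
With repressor KepM bound, *purM* is not transcribed.
So PurM is not produced.
Mn²⁺ is present, so RudC is inactive.
Ornithine is absent, so DovK is active.
With repressor DovK bound, *wexR* is not transcribed.
So WexR is not produced.
With no repressor bound, *qilX* is transcribed.
→ *qilX* is ON in B.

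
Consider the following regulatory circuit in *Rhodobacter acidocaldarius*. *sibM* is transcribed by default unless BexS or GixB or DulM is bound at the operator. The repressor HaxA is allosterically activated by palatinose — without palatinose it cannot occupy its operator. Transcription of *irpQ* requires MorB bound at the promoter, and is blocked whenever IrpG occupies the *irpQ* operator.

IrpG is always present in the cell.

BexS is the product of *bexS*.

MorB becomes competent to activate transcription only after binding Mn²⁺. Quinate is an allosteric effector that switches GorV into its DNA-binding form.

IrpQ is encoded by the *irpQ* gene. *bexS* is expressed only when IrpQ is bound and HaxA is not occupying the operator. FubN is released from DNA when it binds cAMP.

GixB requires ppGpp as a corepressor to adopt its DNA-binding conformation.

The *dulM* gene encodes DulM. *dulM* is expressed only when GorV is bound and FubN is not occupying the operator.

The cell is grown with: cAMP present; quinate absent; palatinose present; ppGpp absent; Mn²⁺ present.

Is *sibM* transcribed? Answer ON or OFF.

IrpG is produced constitutively and is active.
Mn²⁺ is present, so MorB is active.
With repressor IrpG bound, *irpQ* is not transcribed.
So IrpQ is not produced.
Palatinose is present, so HaxA is active.
With repressor HaxA bound, *bexS* is not transcribed.
So BexS is not produced.
ppGpp is absent, so GixB is inactive.
Quinate is absent, so GorV is inactive.
cAMP is present, so FubN is inactive.
Required activator GorV is absent, so *dulM* is not transcribed.
So DulM is not produced.
With no repressor bound, *sibM* is transcribed.

ON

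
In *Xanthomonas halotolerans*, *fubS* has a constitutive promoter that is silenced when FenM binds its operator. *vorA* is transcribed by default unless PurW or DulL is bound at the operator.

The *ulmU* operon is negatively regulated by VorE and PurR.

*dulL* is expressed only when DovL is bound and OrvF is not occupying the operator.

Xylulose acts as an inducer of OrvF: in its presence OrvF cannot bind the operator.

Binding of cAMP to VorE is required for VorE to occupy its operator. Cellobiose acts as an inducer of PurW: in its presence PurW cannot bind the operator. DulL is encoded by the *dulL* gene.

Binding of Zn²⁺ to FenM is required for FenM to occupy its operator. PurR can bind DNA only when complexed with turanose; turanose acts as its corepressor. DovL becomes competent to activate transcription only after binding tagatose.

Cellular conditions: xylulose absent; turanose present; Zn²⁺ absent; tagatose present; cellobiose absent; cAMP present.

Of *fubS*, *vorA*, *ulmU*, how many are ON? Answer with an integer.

1

Zn²⁺ is absent, so FenM is inactive.
With no repressor bound, *fubS* is transcribed.
→ *fubS* is ON.
Cellobiose is absent, so PurW is active.
Tagatose is present, so DovL is active.
Xylulose is absent, so OrvF is active.
With repressor OrvF bound, *dulL* is not transcribed.
So DulL is not produced.
With repressor PurW bound, *vorA* is not transcribed.
→ *vorA* is OFF.
cAMP is present, so VorE is active.
Turanose is present, so PurR is active.
With repressor VorE bound, *ulmU* is not transcribed.
→ *ulmU* is OFF.
1 of the 3 genes is transcribed.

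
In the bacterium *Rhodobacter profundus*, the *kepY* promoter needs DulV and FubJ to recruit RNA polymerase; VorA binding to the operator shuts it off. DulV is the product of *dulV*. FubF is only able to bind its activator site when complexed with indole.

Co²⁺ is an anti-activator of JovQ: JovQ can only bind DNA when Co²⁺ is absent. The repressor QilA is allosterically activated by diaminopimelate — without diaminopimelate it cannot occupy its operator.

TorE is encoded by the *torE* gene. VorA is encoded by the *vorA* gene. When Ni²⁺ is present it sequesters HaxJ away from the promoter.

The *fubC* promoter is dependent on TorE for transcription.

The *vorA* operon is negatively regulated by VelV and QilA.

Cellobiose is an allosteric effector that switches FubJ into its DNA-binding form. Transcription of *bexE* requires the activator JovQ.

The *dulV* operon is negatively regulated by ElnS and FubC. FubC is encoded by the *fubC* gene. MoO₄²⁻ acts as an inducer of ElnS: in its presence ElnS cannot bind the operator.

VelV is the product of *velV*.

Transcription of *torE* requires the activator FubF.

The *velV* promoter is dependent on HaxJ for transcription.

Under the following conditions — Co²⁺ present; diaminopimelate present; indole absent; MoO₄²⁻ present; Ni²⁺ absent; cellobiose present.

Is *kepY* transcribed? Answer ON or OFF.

Ni²⁺ is absent, so HaxJ is active.
No repressor is bound and HaxJ is active, so *velV* is transcribed.
So VelV is produced and active.
Diaminopimelate is present, so QilA is active.
With repressor VelV bound, *vorA* is not transcribed.
So VorA is not produced.
MoO₄²⁻ is present, so ElnS is inactive.
Indole is absent, so FubF is inactive.
Required activator FubF is absent, so *torE* is not transcribed.
So TorE is not produced.
Required activator TorE is absent, so *fubC* is not transcribed.
So FubC is not produced.
With no repressor bound, *dulV* is transcribed.
So DulV is produced and active.
Cellobiose is present, so FubJ is active.
No repressor is bound and DulV and FubJ are active, so *kepY* is transcribed.

ON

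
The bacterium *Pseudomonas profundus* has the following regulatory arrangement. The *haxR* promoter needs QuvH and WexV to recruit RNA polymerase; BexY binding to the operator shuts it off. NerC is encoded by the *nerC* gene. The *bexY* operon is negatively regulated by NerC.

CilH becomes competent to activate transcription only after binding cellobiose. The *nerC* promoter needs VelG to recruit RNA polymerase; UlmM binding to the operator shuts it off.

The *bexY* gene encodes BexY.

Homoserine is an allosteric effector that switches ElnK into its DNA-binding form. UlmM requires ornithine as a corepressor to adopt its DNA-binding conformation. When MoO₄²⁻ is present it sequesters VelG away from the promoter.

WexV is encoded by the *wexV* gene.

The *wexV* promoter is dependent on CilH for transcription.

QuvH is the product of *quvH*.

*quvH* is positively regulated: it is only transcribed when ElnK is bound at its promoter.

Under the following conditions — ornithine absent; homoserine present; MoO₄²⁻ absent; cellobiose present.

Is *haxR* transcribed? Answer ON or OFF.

Homoserine is present, so ElnK is active.
No repressor is bound and ElnK is active, so *quvH* is transcribed.
So QuvH is produced and active.
Ornithine is absent, so UlmM is inactive.
MoO₄²⁻ is absent, so VelG is active.
No repressor is bound and VelG is active, so *nerC* is transcribed.
So NerC is produced and active.
With repressor NerC bound, *bexY* is not transcribed.
So BexY is not produced.
Cellobiose is present, so CilH is active.
No repressor is bound and CilH is active, so *wexV* is transcribed.
So WexV is produced and active.
No repressor is bound and QuvH and WexV are active, so *haxR* is transcribed.

ON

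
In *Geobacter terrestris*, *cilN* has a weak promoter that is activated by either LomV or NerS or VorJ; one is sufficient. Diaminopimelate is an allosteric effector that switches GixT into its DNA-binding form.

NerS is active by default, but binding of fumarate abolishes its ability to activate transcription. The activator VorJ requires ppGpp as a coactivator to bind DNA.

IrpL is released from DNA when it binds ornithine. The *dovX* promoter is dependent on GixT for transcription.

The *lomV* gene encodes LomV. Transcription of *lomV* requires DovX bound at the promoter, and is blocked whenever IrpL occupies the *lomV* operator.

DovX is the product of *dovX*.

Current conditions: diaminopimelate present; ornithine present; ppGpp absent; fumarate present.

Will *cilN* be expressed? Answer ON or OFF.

Diaminopimelate is present, so GixT is active.
No repressor is bound and GixT is active, so *dovX* is transcribed.
So DovX is produced and active.
Ornithine is present, so IrpL is inactive.
No repressor is bound and DovX is active, so *lomV* is transcribed.
So LomV is produced and active.
Fumarate is present, so NerS is inactive.
ppGpp is absent, so VorJ is inactive.
Activator LomV is present, so *cilN* is transcribed.

ON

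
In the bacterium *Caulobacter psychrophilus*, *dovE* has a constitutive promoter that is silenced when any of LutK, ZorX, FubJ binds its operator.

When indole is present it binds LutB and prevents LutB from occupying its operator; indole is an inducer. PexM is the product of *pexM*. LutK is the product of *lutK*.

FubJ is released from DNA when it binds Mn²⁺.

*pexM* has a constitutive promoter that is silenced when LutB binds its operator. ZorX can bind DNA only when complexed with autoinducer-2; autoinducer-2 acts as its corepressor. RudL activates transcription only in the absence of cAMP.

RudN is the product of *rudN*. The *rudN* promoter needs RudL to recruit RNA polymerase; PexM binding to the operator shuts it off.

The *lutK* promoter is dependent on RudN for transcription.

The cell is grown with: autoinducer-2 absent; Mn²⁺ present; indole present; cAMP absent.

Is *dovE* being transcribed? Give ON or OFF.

ON

Indole is present, so LutB is inactive.
With no repressor bound, *pexM* is transcribed.
So PexM is produced and active.
cAMP is absent, so RudL is active.
With repressor PexM bound, *rudN* is not transcribed.
So RudN is not produced.
Required activator RudN is absent, so *lutK* is not transcribed.
So LutK is not produced.
Autoinducer-2 is absent, so ZorX is inactive.
Mn²⁺ is present, so FubJ is inactive.
With no repressor bound, *dovE* is transcribed.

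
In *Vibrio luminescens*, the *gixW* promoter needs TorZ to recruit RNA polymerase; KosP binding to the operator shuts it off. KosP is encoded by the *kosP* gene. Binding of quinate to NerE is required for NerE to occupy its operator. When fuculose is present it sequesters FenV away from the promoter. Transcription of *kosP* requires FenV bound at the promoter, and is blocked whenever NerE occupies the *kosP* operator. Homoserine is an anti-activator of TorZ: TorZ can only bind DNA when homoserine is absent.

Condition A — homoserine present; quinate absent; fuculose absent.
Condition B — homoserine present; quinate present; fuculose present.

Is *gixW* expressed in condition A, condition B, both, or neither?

neither

Condition A:
Homoserine is present, so TorZ is inactive.
Quinate is absent, so NerE is inactive.
Fuculose is absent, so FenV is active.
No repressor is bound and FenV is active, so *kosP* is transcribed.
So KosP is produced and active.
With repressor KosP bound, *gixW* is not transcribed.
→ *gixW* is OFF in A.
Condition B:
Homoserine is present, so TorZ is inactive.
Quinate is present, so NerE is active.
Fuculose is present, so FenV is inactive.
With repressor NerE bound, *kosP* is not transcribed.
So KosP is not produced.
Required activator TorZ is absent, so *gixW* is not transcribed.
→ *gixW* is OFF in B.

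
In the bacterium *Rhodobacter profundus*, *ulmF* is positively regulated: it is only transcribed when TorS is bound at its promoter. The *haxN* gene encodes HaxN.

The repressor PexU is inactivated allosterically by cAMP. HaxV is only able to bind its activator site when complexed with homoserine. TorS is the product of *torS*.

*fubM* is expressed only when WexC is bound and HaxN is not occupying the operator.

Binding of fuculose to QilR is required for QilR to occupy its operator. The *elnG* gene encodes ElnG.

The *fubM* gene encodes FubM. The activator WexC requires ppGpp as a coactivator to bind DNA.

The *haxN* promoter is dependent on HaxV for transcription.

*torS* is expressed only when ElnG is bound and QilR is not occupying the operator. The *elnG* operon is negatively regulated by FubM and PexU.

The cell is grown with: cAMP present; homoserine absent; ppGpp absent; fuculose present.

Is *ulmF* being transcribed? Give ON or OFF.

Homoserine is absent, so HaxV is inactive.
Required activator HaxV is absent, so *haxN* is not transcribed.
So HaxN is not produced.
ppGpp is absent, so WexC is inactive.
Required activator WexC is absent, so *fubM* is not transcribed.
So FubM is not produced.
cAMP is present, so PexU is inactive.
With no repressor bound, *elnG* is transcribed.
So ElnG is produced and active.
Fuculose is present, so QilR is active.
With repressor QilR bound, *torS* is not transcribed.
So TorS is not produced.
Required activator TorS is absent, so *ulmF* is not transcribed.

OFF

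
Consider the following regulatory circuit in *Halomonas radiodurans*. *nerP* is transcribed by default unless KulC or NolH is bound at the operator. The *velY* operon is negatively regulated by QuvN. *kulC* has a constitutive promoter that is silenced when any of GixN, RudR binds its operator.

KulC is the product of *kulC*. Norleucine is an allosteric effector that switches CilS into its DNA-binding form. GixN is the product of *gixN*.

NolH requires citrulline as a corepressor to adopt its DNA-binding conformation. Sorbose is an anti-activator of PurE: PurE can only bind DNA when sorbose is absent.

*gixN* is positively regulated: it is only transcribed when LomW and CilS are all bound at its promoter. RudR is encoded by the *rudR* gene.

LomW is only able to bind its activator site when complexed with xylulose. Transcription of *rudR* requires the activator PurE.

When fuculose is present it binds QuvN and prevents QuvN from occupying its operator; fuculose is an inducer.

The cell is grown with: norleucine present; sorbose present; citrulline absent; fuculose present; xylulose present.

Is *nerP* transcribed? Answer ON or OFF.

Xylulose is present, so LomW is active.
Norleucine is present, so CilS is active.
No repressor is bound and LomW and CilS are active, so *gixN* is transcribed.
So GixN is produced and active.
Sorbose is present, so PurE is inactive.
Required activator PurE is absent, so *rudR* is not transcribed.
So RudR is not produced.
With repressor GixN bound, *kulC* is not transcribed.
So KulC is not produced.
Citrulline is absent, so NolH is inactive.
With no repressor bound, *nerP* is transcribed.

ON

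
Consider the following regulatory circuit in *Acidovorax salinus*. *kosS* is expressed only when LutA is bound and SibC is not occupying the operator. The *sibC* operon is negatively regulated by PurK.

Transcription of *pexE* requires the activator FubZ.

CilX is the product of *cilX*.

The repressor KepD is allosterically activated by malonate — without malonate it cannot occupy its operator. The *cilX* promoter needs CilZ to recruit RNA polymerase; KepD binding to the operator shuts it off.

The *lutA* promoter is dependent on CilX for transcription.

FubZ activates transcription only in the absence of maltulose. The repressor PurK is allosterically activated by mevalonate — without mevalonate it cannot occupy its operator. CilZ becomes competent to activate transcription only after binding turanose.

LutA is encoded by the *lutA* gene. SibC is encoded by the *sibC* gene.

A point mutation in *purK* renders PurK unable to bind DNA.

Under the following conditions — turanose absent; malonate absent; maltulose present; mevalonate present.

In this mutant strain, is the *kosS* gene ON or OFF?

Malonate is absent, so KepD is inactive.
Turanose is absent, so CilZ is inactive.
Required activator CilZ is absent, so *cilX* is not transcribed.
So CilX is not produced.
Required activator CilX is absent, so *lutA* is not transcribed.
So LutA is not produced.
PurK is non-functional in this strain, so it has no effect.
With no repressor bound, *sibC* is transcribed.
So SibC is produced and active.
With repressor SibC bound, *kosS* is not transcribed.

OFF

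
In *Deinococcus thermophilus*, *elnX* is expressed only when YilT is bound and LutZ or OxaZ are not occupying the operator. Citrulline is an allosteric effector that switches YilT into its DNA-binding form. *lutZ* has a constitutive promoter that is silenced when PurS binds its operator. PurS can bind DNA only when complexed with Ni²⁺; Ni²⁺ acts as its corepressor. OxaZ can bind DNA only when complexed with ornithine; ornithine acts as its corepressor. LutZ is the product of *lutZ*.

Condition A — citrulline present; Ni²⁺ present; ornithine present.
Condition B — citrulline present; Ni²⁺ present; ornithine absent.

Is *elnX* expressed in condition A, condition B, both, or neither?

B only

Condition A:
Citrulline is present, so YilT is active.
Ni²⁺ is present, so PurS is active.
With repressor PurS bound, *lutZ* is not transcribed.
So LutZ is not produced.
Ornithine is present, so OxaZ is active.
With repressor OxaZ bound, *elnX* is not transcribed.
→ *elnX* is OFF in A.
Condition B:
Citrulline is present, so YilT is active.
Ni²⁺ is present, so PurS is active.
With repressor PurS bound, *lutZ* is not transcribed.
So LutZ is not produced.
Ornithine is absent, so OxaZ is inactive.
No repressor is bound and YilT is active, so *elnX* is transcribed.
→ *elnX* is ON in B.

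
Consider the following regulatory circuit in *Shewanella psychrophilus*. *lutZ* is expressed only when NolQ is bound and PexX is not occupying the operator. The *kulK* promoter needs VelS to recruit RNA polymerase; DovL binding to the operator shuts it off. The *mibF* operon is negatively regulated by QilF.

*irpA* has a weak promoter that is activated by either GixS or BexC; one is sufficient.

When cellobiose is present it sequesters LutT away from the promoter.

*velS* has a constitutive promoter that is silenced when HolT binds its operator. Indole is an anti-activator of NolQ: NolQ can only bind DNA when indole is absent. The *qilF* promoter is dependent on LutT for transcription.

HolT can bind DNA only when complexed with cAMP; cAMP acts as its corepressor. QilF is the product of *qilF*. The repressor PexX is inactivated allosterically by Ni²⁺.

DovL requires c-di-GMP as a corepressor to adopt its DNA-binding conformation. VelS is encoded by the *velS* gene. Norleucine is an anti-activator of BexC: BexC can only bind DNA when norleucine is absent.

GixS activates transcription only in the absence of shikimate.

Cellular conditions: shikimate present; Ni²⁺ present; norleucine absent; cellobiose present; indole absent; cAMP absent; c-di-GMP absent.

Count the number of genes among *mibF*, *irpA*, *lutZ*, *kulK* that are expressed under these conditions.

Cellobiose is present, so LutT is inactive.
Required activator LutT is absent, so *qilF* is not transcribed.
So QilF is not produced.
With no repressor bound, *mibF* is transcribed.
→ *mibF* is ON.
Shikimate is present, so GixS is inactive.
Norleucine is absent, so BexC is active.
Activator BexC is present, so *irpA* is transcribed.
→ *irpA* is ON.
Indole is absent, so NolQ is active.
Ni²⁺ is present, so PexX is inactive.
No repressor is bound and NolQ is active, so *lutZ* is transcribed.
→ *lutZ* is ON.
c-di-GMP is absent, so DovL is inactive.
cAMP is absent, so HolT is inactive.
With no repressor bound, *velS* is transcribed.
So VelS is produced and active.
No repressor is bound and VelS is active, so *kulK* is transcribed.
→ *kulK* is ON.
4 of the 4 genes are transcribed.

4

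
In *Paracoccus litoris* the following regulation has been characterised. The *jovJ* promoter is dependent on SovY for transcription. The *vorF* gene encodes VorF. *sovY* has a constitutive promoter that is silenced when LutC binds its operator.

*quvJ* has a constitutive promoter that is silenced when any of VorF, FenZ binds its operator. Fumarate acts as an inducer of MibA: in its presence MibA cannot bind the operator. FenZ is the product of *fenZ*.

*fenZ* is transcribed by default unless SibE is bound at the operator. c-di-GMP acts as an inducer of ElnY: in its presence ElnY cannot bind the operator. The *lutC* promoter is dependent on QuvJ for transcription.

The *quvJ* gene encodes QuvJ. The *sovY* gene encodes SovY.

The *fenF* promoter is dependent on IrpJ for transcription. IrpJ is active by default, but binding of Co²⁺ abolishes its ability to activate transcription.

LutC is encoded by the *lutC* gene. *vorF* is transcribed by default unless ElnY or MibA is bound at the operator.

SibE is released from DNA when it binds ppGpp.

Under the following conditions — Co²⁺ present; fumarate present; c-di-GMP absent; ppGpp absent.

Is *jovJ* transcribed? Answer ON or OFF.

c-di-GMP is absent, so ElnY is active.
Fumarate is present, so MibA is inactive.
With repressor ElnY bound, *vorF* is not transcribed.
So VorF is not produced.
ppGpp is absent, so SibE is active.
With repressor SibE bound, *fenZ* is not transcribed.
So FenZ is not produced.
With no repressor bound, *quvJ* is transcribed.
So QuvJ is produced and active.
No repressor is bound and QuvJ is active, so *lutC* is transcribed.
So LutC is produced and active.
With repressor LutC bound, *sovY* is not transcribed.
So SovY is not produced.
Required activator SovY is absent, so *jovJ* is not transcribed.

OFF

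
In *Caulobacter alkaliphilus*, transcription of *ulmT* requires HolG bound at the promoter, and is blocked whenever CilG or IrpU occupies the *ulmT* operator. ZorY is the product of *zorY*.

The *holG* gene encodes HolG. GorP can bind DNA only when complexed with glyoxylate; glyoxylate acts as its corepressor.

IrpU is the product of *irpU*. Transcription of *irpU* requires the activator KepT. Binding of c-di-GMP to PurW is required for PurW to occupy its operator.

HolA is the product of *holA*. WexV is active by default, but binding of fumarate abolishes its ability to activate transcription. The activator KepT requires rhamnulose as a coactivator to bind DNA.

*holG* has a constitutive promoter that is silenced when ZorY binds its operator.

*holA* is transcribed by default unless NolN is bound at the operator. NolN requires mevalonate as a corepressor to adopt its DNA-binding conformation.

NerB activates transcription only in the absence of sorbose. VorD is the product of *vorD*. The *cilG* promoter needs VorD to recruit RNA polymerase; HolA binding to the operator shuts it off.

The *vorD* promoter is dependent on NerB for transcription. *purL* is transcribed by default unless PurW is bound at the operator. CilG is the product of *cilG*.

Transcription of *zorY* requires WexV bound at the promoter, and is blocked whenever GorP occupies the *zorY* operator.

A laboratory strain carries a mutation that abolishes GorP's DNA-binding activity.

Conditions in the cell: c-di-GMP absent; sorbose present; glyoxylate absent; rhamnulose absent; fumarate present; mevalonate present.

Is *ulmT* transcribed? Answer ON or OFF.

Mevalonate is present, so NolN is active.
With repressor NolN bound, *holA* is not transcribed.
So HolA is not produced.
Sorbose is present, so NerB is inactive.
Required activator NerB is absent, so *vorD* is not transcribed.
So VorD is not produced.
Required activator VorD is absent, so *cilG* is not transcribed.
So CilG is not produced.
Rhamnulose is absent, so KepT is inactive.
Required activator KepT is absent, so *irpU* is not transcribed.
So IrpU is not produced.
GorP is non-functional in this strain, so it has no effect.
Fumarate is present, so WexV is inactive.
Required activator WexV is absent, so *zorY* is not transcribed.
So ZorY is not produced.
With no repressor bound, *holG* is transcribed.
So HolG is produced and active.
No repressor is bound and HolG is active, so *ulmT* is transcribed.

ON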